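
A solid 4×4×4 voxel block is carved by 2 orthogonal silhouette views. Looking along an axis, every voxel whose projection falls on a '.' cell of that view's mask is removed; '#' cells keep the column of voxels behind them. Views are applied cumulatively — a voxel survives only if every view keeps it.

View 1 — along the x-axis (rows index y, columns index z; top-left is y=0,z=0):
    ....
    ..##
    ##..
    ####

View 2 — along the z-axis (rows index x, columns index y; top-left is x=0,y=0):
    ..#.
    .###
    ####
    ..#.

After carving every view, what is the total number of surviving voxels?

|visual hull| = 20

initial block: 4^3 = 64
after view 1 [x-axis, 8 of 16 cells solid] → remaining = 32
after view 2 [z-axis, 9 of 16 cells solid] → remaining = 20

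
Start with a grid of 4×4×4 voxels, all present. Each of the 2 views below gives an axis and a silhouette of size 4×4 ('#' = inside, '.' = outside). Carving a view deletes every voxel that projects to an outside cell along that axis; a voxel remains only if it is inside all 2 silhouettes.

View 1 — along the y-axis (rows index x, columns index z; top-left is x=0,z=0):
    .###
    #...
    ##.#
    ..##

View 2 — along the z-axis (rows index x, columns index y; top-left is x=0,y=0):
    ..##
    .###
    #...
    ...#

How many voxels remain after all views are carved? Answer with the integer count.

before carving: 64 voxels (4×4×4)
  1. axis=1 (XZ plane), |mask|=9  ⇒  voxels=36
  2. axis=2 (XY plane), |mask|=7  ⇒  voxels=14

remaining voxels: 14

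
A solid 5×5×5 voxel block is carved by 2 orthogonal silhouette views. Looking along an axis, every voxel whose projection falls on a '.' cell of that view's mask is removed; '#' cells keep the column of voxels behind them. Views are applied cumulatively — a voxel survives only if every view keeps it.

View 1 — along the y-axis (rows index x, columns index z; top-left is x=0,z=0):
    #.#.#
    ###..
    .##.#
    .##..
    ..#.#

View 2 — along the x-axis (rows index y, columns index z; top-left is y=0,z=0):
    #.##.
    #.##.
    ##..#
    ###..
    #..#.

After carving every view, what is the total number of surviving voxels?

voxel count = 34

full grid |V| = 125
carve view 1 (along y, XZ-mask fill 13/25): 65 voxels remain
carve view 2 (along x, YZ-mask fill 14/25): 34 voxels remain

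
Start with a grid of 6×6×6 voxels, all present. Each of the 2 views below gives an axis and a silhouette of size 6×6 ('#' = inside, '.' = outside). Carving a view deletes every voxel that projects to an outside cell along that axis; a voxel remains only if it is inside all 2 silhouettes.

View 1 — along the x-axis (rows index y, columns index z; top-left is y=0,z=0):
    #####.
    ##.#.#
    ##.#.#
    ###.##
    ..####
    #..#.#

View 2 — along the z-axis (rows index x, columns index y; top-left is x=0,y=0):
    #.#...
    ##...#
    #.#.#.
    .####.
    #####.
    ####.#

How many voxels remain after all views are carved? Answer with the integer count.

before carving: 216 voxels (6×6×6)
after view 1 [x-axis, 25 of 36 cells solid] → remaining = 150
after view 2 [z-axis, 22 of 36 cells solid] → remaining = 94

94 voxels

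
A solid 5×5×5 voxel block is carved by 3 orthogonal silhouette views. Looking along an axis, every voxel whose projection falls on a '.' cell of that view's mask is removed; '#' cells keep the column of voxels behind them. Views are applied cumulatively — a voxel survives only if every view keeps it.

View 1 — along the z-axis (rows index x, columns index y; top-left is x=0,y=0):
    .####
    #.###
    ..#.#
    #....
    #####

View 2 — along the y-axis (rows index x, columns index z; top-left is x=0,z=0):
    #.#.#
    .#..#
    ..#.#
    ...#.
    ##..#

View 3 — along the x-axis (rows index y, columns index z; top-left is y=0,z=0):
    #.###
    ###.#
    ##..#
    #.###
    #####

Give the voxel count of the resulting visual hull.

|visual hull| = 34

start: 5×5×5 = 125 voxels
step 1: project along z, AND mask (16/25) → |grid| = 80
step 2: project along y, AND mask (11/25) → |grid| = 40
step 3: project along x, AND mask (20/25) → |grid| = 34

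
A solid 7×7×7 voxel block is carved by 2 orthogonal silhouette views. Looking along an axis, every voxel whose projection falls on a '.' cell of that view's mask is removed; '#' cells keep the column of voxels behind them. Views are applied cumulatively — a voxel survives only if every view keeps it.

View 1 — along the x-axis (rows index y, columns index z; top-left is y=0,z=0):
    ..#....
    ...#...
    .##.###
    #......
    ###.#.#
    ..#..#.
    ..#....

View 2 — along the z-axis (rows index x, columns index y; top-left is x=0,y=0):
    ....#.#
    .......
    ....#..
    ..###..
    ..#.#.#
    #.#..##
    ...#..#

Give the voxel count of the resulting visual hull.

voxel count = 44

initial block: 7^3 = 343
V1 x: intersect with YZ mask (16 set) -- 112 left
V2 z: intersect with XY mask (15 set) -- 44 left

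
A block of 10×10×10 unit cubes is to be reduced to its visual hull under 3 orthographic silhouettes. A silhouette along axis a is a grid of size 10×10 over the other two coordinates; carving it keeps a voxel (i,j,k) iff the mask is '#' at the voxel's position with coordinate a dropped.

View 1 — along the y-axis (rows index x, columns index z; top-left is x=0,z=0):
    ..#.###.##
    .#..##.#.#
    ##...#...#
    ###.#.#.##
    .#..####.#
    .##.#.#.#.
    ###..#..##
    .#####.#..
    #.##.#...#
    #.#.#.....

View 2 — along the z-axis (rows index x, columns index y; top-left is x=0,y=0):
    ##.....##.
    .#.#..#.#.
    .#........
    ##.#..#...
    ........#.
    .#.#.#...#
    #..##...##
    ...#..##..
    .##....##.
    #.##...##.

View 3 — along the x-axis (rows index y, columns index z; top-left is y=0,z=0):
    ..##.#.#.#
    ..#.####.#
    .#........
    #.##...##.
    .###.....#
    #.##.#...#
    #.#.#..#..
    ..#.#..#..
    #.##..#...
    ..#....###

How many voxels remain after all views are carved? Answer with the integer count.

remaining voxels: 79

full grid |V| = 1000
  1. axis=1 (XZ plane), |mask|=53  ⇒  voxels=530
  2. axis=2 (XY plane), |mask|=35  ⇒  voxels=185
  3. axis=0 (YZ plane), |mask|=41  ⇒  voxels=79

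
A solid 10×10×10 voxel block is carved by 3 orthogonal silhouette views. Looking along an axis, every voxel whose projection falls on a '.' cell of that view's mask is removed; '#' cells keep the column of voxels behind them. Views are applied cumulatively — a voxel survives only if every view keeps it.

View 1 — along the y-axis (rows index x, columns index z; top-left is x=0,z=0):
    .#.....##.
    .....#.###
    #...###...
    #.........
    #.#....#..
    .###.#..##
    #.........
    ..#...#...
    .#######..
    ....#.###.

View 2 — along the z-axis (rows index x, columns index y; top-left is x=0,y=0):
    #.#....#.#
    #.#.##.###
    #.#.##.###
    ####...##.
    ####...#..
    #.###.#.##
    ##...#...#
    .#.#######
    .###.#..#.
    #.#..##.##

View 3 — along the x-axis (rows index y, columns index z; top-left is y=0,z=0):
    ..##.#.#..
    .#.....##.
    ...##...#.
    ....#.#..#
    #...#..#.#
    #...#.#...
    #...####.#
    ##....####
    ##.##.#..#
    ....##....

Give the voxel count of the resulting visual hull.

voxel count = 78

start: 10×10×10 = 1000 voxels
[1] y-view keeps 35 columns → grid now 350
[2] z-view keeps 59 columns → grid now 210
[3] x-view keeps 40 columns → grid now 78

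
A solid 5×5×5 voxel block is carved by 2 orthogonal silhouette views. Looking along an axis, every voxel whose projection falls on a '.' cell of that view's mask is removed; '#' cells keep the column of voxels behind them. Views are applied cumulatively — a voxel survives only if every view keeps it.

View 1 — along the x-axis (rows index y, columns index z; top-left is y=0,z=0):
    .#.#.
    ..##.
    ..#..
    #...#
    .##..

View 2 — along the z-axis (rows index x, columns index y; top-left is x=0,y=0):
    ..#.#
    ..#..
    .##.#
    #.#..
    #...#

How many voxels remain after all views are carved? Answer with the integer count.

initial block: 5^3 = 125
carve view 1 (along x, YZ-mask fill 9/25): 45 voxels remain
carve view 2 (along z, XY-mask fill 10/25): 16 voxels remain

remaining voxels: 16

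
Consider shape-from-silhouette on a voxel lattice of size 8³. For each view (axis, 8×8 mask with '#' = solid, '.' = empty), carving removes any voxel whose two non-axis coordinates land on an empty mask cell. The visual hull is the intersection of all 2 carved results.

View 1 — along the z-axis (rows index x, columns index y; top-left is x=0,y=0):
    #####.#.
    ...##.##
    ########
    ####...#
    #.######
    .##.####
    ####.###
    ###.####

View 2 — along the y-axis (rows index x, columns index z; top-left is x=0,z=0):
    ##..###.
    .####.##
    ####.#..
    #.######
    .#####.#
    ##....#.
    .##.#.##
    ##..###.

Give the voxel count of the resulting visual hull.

before carving: 512 voxels (8×8×8)
  1. axis=2 (XY plane), |mask|=50  ⇒  voxels=400
  2. axis=1 (XZ plane), |mask|=42  ⇒  voxels=259

|visual hull| = 259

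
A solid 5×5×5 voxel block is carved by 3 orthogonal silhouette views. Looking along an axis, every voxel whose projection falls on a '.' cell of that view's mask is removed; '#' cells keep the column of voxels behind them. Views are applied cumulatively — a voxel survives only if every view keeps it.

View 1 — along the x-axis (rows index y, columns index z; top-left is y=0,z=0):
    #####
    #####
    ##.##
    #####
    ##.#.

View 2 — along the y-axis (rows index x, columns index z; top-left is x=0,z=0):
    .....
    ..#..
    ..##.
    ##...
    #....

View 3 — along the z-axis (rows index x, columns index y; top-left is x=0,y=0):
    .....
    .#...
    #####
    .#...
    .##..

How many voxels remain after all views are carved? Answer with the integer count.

initial block: 5^3 = 125
step 1: project along x, AND mask (22/25) → |grid| = 110
step 2: project along y, AND mask (6/25) → |grid| = 26
step 3: project along z, AND mask (9/25) → |grid| = 13

13 voxels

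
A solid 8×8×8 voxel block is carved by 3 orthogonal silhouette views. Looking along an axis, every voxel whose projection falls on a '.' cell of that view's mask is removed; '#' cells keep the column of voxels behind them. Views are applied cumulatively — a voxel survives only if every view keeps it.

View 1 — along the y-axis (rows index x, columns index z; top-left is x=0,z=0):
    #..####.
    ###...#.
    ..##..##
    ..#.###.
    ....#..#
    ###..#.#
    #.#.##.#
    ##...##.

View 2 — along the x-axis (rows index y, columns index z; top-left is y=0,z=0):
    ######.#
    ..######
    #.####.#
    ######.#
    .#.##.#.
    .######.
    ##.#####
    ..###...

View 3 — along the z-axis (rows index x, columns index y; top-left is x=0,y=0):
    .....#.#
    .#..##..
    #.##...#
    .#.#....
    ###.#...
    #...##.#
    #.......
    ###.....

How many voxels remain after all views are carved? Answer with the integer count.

voxel count = 60

full grid |V| = 512
after view 1 [y-axis, 33 of 64 cells solid] → remaining = 264
after view 2 [x-axis, 46 of 64 cells solid] → remaining = 183
after view 3 [z-axis, 23 of 64 cells solid] → remaining = 60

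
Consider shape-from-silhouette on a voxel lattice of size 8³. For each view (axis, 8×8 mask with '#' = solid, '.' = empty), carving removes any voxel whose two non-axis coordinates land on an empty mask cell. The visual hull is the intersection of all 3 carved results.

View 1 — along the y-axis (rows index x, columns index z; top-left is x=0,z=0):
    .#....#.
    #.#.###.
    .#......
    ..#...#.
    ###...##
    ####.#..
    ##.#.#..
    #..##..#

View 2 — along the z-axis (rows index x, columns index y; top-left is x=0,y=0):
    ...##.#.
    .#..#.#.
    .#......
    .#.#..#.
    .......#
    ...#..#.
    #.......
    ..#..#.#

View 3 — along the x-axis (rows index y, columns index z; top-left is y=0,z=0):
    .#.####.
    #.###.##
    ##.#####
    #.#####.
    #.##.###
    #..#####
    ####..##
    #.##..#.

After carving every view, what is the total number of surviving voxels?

remaining voxels: 45

full grid |V| = 512
V1 y: intersect with XZ mask (28 set) -- 224 left
V2 z: intersect with XY mask (17 set) -- 59 left
V3 x: intersect with YZ mask (46 set) -- 45 left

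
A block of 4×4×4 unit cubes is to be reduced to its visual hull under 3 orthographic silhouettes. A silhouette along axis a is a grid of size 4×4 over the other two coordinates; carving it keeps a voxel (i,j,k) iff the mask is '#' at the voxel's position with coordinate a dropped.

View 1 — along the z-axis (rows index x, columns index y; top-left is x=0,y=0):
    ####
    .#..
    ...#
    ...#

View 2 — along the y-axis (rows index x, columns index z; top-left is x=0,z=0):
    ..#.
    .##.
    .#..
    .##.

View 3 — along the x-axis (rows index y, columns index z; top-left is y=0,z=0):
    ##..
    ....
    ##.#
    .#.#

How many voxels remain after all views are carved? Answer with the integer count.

2 voxels

before carving: 64 voxels (4×4×4)
[1] z-view keeps 7 columns → grid now 28
[2] y-view keeps 6 columns → grid now 9
[3] x-view keeps 7 columns → grid now 2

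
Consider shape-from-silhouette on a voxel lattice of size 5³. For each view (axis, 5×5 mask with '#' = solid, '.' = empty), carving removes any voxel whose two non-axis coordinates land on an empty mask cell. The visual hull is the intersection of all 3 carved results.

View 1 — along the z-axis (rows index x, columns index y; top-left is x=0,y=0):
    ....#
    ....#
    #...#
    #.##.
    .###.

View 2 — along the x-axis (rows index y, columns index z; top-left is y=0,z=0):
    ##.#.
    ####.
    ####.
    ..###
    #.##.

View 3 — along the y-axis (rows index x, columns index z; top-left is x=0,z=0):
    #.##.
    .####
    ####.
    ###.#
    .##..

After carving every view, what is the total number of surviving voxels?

full grid |V| = 125
after view 1 [z-axis, 10 of 25 cells solid] → remaining = 50
after view 2 [x-axis, 17 of 25 cells solid] → remaining = 33
after view 3 [y-axis, 17 of 25 cells solid] → remaining = 23

|visual hull| = 23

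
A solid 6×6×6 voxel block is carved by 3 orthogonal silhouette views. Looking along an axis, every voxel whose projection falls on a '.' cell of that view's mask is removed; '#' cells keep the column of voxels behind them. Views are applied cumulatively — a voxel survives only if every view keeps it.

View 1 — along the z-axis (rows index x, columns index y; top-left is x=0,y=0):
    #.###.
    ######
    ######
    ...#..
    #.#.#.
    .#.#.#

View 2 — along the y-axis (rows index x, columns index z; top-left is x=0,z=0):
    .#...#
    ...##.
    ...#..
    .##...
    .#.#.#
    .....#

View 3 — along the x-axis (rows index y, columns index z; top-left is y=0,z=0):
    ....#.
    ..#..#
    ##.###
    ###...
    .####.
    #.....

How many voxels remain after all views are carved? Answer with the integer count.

before carving: 216 voxels (6×6×6)
step 1: project along z, AND mask (23/36) → |grid| = 138
step 2: project along y, AND mask (11/36) → |grid| = 40
step 3: project along x, AND mask (16/36) → |grid| = 19

voxel count = 19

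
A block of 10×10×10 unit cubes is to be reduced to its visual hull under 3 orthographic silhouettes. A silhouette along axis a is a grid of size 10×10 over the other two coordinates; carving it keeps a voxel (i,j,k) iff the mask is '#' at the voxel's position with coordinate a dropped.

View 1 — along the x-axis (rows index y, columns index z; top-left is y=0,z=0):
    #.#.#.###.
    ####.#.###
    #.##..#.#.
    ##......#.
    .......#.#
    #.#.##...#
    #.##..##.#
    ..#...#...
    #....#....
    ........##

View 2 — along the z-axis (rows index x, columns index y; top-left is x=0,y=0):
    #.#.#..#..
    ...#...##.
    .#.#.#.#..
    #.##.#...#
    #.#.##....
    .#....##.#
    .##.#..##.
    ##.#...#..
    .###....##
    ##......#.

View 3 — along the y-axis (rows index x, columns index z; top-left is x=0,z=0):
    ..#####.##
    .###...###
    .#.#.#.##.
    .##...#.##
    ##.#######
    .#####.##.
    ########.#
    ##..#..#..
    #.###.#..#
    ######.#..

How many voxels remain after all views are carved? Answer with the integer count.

remaining voxels: 108

full grid |V| = 1000
carve view 1 (along x, YZ-mask fill 41/100): 410 voxels remain
carve view 2 (along z, XY-mask fill 41/100): 171 voxels remain
carve view 3 (along y, XZ-mask fill 65/100): 108 voxels remain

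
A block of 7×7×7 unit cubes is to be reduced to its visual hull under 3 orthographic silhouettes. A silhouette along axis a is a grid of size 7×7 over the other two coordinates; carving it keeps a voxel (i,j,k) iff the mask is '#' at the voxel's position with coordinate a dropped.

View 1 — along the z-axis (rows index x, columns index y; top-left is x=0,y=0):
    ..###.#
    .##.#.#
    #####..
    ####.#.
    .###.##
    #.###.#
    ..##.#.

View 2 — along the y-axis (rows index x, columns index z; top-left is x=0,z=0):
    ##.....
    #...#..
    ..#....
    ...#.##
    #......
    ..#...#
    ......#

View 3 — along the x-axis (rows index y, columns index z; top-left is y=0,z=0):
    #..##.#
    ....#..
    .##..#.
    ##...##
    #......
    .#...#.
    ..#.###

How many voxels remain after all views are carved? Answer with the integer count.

before carving: 343 voxels (7×7×7)
  1. axis=2 (XY plane), |mask|=31  ⇒  voxels=217
  2. axis=1 (XZ plane), |mask|=12  ⇒  voxels=54
  3. axis=0 (YZ plane), |mask|=19  ⇒  voxels=21

voxel count = 21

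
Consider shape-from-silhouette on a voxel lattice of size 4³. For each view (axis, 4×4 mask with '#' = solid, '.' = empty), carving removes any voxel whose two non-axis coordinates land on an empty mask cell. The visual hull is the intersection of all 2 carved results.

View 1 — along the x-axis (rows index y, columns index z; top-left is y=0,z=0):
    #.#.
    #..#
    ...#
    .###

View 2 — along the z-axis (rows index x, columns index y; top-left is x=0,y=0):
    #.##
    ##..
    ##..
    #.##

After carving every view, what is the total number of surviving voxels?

voxel count = 20

initial block: 4^3 = 64
  1. axis=0 (YZ plane), |mask|=8  ⇒  voxels=32
  2. axis=2 (XY plane), |mask|=10  ⇒  voxels=20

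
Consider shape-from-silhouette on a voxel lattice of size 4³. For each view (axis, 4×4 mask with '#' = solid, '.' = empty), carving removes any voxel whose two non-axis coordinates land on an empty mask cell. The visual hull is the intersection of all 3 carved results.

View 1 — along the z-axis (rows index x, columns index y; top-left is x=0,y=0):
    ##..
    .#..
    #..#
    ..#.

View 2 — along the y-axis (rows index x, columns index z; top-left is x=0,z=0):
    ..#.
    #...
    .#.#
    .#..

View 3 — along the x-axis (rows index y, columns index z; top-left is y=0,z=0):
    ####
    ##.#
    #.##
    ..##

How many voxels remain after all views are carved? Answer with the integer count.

voxel count = 5

full grid |V| = 64
  1. axis=2 (XY plane), |mask|=6  ⇒  voxels=24
  2. axis=1 (XZ plane), |mask|=5  ⇒  voxels=8
  3. axis=0 (YZ plane), |mask|=12  ⇒  voxels=5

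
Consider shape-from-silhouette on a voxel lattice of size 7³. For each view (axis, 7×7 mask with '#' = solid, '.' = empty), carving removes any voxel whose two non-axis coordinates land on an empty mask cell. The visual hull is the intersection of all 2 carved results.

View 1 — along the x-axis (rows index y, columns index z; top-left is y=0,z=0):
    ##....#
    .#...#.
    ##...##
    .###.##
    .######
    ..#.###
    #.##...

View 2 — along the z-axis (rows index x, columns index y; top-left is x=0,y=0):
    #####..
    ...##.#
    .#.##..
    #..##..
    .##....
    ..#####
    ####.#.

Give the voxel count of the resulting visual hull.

full grid |V| = 343
after view 1 [x-axis, 27 of 49 cells solid] → remaining = 189
after view 2 [z-axis, 26 of 49 cells solid] → remaining = 107

|visual hull| = 107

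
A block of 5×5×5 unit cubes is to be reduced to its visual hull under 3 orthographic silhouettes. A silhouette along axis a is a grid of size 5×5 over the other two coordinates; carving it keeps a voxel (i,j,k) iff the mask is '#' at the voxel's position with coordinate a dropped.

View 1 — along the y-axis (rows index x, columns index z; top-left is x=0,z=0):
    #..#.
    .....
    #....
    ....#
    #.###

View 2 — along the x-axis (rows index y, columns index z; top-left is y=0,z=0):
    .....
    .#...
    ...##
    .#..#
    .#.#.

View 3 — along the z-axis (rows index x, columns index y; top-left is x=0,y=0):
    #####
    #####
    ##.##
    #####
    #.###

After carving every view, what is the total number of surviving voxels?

remaining voxels: 8

start: 5×5×5 = 125 voxels
  1. axis=1 (XZ plane), |mask|=8  ⇒  voxels=40
  2. axis=0 (YZ plane), |mask|=7  ⇒  voxels=8
  3. axis=2 (XY plane), |mask|=23  ⇒  voxels=8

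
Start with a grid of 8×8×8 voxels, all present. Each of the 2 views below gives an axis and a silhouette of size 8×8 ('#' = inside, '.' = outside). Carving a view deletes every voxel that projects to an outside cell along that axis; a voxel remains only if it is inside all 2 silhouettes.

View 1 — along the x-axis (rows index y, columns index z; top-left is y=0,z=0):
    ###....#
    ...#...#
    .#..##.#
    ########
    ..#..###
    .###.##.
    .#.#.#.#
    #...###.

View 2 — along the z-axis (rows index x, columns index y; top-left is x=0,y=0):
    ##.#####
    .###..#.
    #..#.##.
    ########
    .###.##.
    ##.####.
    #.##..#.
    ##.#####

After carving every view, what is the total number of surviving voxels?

full grid |V| = 512
after view 1 [x-axis, 35 of 64 cells solid] → remaining = 280
after view 2 [z-axis, 45 of 64 cells solid] → remaining = 206

206 voxels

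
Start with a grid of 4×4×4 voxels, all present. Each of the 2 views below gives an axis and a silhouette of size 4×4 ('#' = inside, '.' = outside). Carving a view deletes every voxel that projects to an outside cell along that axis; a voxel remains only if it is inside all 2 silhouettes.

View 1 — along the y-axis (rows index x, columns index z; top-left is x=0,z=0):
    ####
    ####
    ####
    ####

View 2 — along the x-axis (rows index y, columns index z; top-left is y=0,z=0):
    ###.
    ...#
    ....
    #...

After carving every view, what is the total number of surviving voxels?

initial block: 4^3 = 64
  1. axis=1 (XZ plane), |mask|=16  ⇒  voxels=64
  2. axis=0 (YZ plane), |mask|=5  ⇒  voxels=20

|visual hull| = 20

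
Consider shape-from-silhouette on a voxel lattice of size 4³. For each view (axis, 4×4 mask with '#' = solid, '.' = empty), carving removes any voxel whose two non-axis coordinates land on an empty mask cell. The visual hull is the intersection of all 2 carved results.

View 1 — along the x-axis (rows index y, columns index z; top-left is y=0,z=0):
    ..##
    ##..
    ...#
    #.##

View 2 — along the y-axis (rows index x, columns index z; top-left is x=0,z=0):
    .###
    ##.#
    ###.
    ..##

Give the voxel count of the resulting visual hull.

start: 4×4×4 = 64 voxels
step 1: project along x, AND mask (8/16) → |grid| = 32
step 2: project along y, AND mask (11/16) → |grid| = 22

|visual hull| = 22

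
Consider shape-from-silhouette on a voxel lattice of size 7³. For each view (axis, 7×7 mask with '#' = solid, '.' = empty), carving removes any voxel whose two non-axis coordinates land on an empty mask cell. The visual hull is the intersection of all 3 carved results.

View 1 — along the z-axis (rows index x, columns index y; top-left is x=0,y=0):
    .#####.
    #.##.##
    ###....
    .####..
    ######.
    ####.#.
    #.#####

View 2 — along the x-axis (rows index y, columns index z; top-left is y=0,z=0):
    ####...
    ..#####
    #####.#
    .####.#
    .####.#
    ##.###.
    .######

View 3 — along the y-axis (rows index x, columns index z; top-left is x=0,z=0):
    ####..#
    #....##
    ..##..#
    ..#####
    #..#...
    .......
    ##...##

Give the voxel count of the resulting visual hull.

before carving: 343 voxels (7×7×7)
step 1: project along z, AND mask (34/49) → |grid| = 238
step 2: project along x, AND mask (36/49) → |grid| = 174
step 3: project along y, AND mask (22/49) → |grid| = 76

remaining voxels: 76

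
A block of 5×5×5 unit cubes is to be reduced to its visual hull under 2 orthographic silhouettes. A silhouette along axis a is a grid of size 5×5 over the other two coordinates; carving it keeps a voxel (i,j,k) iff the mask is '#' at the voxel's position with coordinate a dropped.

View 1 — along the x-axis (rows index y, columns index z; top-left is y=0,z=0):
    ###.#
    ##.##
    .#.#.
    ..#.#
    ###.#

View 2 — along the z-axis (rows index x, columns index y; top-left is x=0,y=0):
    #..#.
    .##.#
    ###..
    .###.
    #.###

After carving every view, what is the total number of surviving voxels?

start: 5×5×5 = 125 voxels
after view 1 [x-axis, 16 of 25 cells solid] → remaining = 80
after view 2 [z-axis, 15 of 25 cells solid] → remaining = 46

voxel count = 46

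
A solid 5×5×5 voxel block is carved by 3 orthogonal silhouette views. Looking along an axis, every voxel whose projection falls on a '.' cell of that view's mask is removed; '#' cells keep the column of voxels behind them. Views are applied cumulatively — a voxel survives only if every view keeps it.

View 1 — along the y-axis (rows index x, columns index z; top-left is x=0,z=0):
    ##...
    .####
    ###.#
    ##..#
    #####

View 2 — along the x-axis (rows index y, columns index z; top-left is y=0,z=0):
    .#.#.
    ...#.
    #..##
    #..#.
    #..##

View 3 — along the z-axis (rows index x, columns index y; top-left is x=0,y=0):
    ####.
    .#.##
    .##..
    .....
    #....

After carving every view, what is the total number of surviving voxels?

remaining voxels: 11

initial block: 5^3 = 125
carve view 1 (along y, XZ-mask fill 18/25): 90 voxels remain
carve view 2 (along x, YZ-mask fill 11/25): 35 voxels remain
carve view 3 (along z, XY-mask fill 10/25): 11 voxels remain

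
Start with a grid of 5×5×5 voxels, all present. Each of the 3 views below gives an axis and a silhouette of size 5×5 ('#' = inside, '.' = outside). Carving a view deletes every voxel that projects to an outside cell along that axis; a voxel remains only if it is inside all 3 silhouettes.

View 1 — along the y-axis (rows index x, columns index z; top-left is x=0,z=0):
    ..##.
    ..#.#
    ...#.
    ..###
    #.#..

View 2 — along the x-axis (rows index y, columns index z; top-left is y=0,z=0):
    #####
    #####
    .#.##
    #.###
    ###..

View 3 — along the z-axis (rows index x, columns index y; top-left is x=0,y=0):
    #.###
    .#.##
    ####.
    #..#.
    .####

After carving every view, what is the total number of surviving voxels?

remaining voxels: 27

before carving: 125 voxels (5×5×5)
V1 y: intersect with XZ mask (10 set) -- 50 left
V2 x: intersect with YZ mask (20 set) -- 40 left
V3 z: intersect with XY mask (17 set) -- 27 left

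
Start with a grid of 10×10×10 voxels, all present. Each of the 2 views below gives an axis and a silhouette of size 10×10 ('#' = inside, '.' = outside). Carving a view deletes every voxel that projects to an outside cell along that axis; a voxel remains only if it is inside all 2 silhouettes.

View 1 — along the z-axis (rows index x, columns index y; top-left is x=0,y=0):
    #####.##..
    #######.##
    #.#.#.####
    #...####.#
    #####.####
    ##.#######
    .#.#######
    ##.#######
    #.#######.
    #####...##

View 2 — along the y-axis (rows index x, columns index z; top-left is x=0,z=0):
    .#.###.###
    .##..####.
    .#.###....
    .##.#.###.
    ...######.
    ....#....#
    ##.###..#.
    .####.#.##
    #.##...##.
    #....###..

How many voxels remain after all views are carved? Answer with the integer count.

before carving: 1000 voxels (10×10×10)
[1] z-view keeps 79 columns → grid now 790
[2] y-view keeps 53 columns → grid now 418

418 voxels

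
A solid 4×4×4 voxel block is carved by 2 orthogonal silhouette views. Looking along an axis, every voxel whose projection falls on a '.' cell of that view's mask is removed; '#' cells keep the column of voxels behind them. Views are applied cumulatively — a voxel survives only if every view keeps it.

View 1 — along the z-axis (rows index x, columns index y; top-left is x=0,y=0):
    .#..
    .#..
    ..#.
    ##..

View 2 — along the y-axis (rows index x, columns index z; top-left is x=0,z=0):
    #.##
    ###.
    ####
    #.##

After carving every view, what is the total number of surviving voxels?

voxel count = 16

full grid |V| = 64
[1] z-view keeps 5 columns → grid now 20
[2] y-view keeps 13 columns → grid now 16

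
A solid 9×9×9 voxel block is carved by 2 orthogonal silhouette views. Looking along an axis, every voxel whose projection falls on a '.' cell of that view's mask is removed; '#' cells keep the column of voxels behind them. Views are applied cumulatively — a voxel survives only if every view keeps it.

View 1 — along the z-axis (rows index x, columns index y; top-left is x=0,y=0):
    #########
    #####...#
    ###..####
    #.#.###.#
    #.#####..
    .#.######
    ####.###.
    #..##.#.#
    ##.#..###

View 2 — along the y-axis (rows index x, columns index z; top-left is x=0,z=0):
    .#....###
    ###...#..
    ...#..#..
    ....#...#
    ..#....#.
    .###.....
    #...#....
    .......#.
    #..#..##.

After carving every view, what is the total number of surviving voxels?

initial block: 9^3 = 729
step 1: project along z, AND mask (59/81) → |grid| = 531
step 2: project along y, AND mask (24/81) → |grid| = 162

|visual hull| = 162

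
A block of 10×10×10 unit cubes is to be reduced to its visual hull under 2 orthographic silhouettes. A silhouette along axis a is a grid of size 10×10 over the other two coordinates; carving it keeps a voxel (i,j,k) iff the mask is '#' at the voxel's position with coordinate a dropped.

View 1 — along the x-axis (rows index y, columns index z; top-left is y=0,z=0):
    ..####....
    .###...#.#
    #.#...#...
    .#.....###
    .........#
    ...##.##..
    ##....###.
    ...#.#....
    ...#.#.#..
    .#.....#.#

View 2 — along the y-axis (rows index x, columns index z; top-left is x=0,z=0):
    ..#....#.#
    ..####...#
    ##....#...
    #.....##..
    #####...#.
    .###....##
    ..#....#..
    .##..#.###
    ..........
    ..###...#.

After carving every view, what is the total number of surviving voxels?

|visual hull| = 129

before carving: 1000 voxels (10×10×10)
carve view 1 (along x, YZ-mask fill 34/100): 340 voxels remain
carve view 2 (along y, XZ-mask fill 37/100): 129 voxels remain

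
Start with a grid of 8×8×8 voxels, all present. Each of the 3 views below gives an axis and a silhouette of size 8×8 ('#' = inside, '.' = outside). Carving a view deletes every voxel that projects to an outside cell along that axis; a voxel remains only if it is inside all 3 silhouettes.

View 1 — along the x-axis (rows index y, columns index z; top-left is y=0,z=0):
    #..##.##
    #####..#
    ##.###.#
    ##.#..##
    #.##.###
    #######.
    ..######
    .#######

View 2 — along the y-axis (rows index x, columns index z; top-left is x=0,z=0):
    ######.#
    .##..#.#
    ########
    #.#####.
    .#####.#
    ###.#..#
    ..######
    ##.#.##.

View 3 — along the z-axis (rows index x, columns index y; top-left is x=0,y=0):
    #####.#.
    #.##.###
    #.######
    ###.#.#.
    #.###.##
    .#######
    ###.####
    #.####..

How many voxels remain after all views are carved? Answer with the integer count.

before carving: 512 voxels (8×8×8)
after view 1 [x-axis, 48 of 64 cells solid] → remaining = 384
after view 2 [y-axis, 47 of 64 cells solid] → remaining = 280
after view 3 [z-axis, 49 of 64 cells solid] → remaining = 216

voxel count = 216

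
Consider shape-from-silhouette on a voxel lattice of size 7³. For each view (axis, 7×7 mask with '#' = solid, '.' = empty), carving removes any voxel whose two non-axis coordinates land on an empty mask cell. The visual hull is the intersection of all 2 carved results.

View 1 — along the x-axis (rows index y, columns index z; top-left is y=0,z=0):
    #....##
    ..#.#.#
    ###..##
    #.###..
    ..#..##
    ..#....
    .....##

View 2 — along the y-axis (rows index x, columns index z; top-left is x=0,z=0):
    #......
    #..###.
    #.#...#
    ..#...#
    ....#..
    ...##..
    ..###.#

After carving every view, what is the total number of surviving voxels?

before carving: 343 voxels (7×7×7)
  1. axis=0 (YZ plane), |mask|=21  ⇒  voxels=147
  2. axis=1 (XZ plane), |mask|=17  ⇒  voxels=54

|visual hull| = 54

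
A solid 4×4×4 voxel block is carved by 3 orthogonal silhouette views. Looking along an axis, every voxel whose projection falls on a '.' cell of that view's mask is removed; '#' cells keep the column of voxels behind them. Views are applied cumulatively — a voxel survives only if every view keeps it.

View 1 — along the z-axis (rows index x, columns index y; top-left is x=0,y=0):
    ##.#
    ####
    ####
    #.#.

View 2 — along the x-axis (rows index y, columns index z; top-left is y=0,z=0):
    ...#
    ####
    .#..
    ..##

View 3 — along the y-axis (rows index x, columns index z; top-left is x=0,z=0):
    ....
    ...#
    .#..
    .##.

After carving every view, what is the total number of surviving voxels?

remaining voxels: 6

initial block: 4^3 = 64
carve view 1 (along z, XY-mask fill 13/16): 52 voxels remain
carve view 2 (along x, YZ-mask fill 8/16): 25 voxels remain
carve view 3 (along y, XZ-mask fill 4/16): 6 voxels remain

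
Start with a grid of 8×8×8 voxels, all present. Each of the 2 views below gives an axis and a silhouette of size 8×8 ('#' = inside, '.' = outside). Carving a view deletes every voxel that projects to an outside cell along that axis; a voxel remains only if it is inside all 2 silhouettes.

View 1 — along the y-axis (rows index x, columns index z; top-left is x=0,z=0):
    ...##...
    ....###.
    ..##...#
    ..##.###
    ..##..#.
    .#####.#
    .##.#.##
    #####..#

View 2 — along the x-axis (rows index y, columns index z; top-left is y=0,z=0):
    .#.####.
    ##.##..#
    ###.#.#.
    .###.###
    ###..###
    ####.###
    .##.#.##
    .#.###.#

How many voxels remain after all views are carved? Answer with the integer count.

182 voxels

start: 8×8×8 = 512 voxels
after view 1 [y-axis, 33 of 64 cells solid] → remaining = 264
after view 2 [x-axis, 44 of 64 cells solid] → remaining = 182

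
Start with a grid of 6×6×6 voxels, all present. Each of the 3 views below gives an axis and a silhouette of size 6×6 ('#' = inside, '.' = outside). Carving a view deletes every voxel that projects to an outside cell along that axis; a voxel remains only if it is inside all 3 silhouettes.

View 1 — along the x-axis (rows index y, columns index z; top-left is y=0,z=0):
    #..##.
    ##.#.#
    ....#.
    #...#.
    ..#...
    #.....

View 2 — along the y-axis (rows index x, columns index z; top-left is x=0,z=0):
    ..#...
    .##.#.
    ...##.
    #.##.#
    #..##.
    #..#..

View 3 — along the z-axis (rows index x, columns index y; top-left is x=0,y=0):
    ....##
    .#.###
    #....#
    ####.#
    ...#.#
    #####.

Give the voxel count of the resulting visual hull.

start: 6×6×6 = 216 voxels
step 1: project along x, AND mask (12/36) → |grid| = 72
step 2: project along y, AND mask (15/36) → |grid| = 34
step 3: project along z, AND mask (20/36) → |grid| = 21

21 voxels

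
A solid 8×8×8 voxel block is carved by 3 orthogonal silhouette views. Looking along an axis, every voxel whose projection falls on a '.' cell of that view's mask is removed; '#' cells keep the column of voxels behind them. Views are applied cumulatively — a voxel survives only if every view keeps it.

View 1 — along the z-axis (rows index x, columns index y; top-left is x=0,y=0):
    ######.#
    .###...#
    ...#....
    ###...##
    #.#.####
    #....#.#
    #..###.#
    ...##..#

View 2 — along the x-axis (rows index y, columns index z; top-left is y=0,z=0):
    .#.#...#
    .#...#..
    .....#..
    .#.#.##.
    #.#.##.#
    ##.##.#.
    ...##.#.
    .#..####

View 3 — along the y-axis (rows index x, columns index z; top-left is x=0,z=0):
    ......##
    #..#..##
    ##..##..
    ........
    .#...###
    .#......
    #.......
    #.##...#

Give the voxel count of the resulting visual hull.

before carving: 512 voxels (8×8×8)
step 1: project along z, AND mask (34/64) → |grid| = 272
step 2: project along x, AND mask (28/64) → |grid| = 126
step 3: project along y, AND mask (20/64) → |grid| = 34

remaining voxels: 34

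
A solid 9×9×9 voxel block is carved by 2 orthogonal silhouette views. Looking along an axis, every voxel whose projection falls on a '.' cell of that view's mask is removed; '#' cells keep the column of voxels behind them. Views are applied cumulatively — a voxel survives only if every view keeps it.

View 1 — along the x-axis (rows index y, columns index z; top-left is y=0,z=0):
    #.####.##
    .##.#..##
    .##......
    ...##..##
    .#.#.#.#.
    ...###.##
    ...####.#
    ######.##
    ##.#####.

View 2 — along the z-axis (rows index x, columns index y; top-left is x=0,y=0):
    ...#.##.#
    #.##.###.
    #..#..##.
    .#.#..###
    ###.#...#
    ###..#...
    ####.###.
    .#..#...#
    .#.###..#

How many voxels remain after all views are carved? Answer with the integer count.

|visual hull| = 226

full grid |V| = 729
step 1: project along x, AND mask (47/81) → |grid| = 423
step 2: project along z, AND mask (43/81) → |grid| = 226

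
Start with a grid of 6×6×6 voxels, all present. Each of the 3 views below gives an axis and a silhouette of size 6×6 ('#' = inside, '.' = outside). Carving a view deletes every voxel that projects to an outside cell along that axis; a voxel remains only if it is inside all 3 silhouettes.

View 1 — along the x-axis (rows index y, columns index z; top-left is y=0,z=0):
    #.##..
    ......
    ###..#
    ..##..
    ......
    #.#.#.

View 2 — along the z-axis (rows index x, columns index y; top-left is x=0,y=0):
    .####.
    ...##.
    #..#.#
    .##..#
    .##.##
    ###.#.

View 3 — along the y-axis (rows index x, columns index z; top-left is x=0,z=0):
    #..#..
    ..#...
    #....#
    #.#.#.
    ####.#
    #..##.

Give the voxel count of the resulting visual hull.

19 voxels

full grid |V| = 216
V1 x: intersect with YZ mask (12 set) -- 72 left
V2 z: intersect with XY mask (20 set) -- 37 left
V3 y: intersect with XZ mask (16 set) -- 19 left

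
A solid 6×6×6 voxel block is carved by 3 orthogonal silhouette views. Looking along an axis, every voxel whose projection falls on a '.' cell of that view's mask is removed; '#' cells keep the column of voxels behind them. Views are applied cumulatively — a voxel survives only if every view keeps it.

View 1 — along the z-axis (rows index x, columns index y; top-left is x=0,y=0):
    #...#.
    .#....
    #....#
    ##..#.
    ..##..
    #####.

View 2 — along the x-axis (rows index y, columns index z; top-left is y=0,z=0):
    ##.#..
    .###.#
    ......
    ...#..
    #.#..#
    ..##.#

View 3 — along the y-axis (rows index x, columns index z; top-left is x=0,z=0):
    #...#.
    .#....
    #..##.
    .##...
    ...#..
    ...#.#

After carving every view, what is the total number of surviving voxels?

full grid |V| = 216
V1 z: intersect with XY mask (15 set) -- 90 left
V2 x: intersect with YZ mask (14 set) -- 38 left
V3 y: intersect with XZ mask (11 set) -- 16 left

remaining voxels: 16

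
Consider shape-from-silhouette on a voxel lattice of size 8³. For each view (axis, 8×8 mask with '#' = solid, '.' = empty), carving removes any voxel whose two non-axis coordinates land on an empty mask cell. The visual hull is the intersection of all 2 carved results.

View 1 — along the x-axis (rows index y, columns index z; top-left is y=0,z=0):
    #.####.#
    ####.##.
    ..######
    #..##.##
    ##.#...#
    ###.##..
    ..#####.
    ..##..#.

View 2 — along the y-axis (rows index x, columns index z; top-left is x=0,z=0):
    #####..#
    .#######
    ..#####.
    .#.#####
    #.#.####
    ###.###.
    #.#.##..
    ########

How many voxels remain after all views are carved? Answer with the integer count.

remaining voxels: 242

full grid |V| = 512
  1. axis=0 (YZ plane), |mask|=40  ⇒  voxels=320
  2. axis=1 (XZ plane), |mask|=48  ⇒  voxels=242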